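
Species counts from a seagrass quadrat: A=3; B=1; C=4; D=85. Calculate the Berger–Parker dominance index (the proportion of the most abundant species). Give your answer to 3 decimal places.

0.914

Total N = 3+1+4+85 = 93, so the proportions are 0.03226, 0.01075, 0.04301, 0.91398 (working shown to 5 dp, full precision carried).
The largest proportion is 0.91398, i.e. d = 0.914 to 3 decimal places.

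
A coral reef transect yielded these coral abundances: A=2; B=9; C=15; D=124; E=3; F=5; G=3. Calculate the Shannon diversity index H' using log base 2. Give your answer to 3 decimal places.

Total N = 2+9+15+124+3+5+3 = 161, so the proportions are 0.01242, 0.0559, 0.09317, 0.77019, 0.01863, 0.03106, 0.01863 (working shown to 5 dp, full precision carried).
Each pᵢ log₂ pᵢ term: 0.01242×(-6.33092)=-0.07864, 0.0559×(-4.16099)=-0.23260, 0.09317×(-3.42403)=-0.31901, 0.77019×(-0.37672)=-0.29015, 0.01863×(-5.74595)=-0.10707, 0.03106×(-5.00899)=-0.15556, 0.01863×(-5.74595)=-0.10707.
Sum = -1.29009, so H' = 1.290.

1.290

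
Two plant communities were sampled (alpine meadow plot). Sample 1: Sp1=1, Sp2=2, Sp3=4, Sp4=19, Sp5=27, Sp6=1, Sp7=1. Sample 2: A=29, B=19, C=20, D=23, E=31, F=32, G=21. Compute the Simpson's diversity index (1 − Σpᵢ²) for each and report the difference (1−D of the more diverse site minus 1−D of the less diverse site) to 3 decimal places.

Sample 1: N=55, proportions 0.01818, 0.03636, 0.07273, 0.34545, 0.49091, 0.01818, 0.01818, giving 1−D = 0.63207 (working shown to 5 dp, full precision carried).
Sample 2: N=175, proportions 0.16571, 0.10857, 0.11429, 0.13143, 0.17714, 0.18286, 0.12, giving 1−D = 0.85120.
Difference = |0.63207 − 0.85120| = 0.21913, i.e. 0.219 to 3 decimal places.

0.219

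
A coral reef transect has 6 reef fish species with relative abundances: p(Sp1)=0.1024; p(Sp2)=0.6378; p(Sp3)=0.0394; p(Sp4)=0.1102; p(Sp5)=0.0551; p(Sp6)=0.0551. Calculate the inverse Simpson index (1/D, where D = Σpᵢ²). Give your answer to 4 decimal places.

D = 0.1024² + 0.6378² + 0.0394² + 0.1102² + 0.0551² + 0.0551² = 0.0104858 + 0.4067888 + 0.0015524 + 0.0121440 + 0.0030360 + 0.0030360 = 0.4370430 (working shown to 7 dp, full precision carried).
So 1/D = 2.288104, i.e. 2.2881 to 4 decimal places.

2.2881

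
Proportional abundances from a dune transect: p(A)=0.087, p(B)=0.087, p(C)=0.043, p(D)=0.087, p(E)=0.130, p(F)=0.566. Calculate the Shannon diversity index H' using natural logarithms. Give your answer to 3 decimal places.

Each pᵢ ln pᵢ term (working shown to 5 dp, full precision carried): 0.087×(-2.44185)=-0.21244, 0.087×(-2.44185)=-0.21244, 0.043×(-3.14656)=-0.13530, 0.087×(-2.44185)=-0.21244, 0.13×(-2.04022)=-0.26523, 0.566×(-0.56916)=-0.32215.
Sum = -1.36000, so H' = 1.360.

1.360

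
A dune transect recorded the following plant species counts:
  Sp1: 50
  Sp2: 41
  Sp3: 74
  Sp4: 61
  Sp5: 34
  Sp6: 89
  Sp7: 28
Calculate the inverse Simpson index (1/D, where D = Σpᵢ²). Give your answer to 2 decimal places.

6.12

Total N = 50+41+74+61+34+89+28 = 377, so the proportions are 0.132626, 0.108753, 0.196286, 0.161804, 0.090186, 0.236074, 0.074271 (working shown to 6 dp, full precision carried).
D = 0.132626² + 0.108753² + 0.196286² + 0.161804² + 0.090186² + 0.236074² + 0.074271² = 0.017590 + 0.011827 + 0.038528 + 0.026180 + 0.008133 + 0.055731 + 0.005516 = 0.163506.
So 1/D = 6.1160, i.e. 6.12 to 2 decimal places.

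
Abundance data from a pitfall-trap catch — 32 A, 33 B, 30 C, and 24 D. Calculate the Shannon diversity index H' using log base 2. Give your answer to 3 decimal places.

1.990

Total N = 32+33+30+24 = 119, so the proportions are 0.26891, 0.27731, 0.2521, 0.20168 (working shown to 5 dp, full precision carried).
Each pᵢ log₂ pᵢ term: 0.26891×(-1.89482)=-0.50953, 0.27731×(-1.85042)=-0.51314, 0.2521×(-1.98793)=-0.50116, 0.20168×(-2.30986)=-0.46585.
Sum = -1.98968, so H' = 1.990.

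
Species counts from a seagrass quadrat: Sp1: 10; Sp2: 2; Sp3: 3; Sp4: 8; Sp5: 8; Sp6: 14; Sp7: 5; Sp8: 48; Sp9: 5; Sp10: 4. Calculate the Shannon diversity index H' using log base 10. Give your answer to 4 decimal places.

Total N = 10+2+3+8+8+14+5+48+5+4 = 107, so the proportions are 0.093458, 0.018692, 0.028037, 0.074766, 0.074766, 0.130841, 0.046729, 0.448598, 0.046729, 0.037383 (working shown to 6 dp, full precision carried).
Each pᵢ log₁₀ pᵢ term: 0.093458×(-1.029384)=-0.096204, 0.018692×(-1.728354)=-0.032306, 0.028037×(-1.552263)=-0.043521, 0.074766×(-1.126294)=-0.084209, 0.074766×(-1.126294)=-0.084209, 0.130841×(-0.883256)=-0.115566, 0.046729×(-1.330414)=-0.062169, 0.448598×(-0.348143)=-0.156176, 0.046729×(-1.330414)=-0.062169, 0.037383×(-1.427324)=-0.053358.
Sum = -0.789887, so H' = 0.7899.

0.7899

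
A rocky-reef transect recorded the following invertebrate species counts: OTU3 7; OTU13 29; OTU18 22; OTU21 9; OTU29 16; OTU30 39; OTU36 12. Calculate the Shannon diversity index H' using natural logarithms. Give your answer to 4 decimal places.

1.7925

Total N = 7+29+22+9+16+39+12 = 134, so the proportions are 0.052239, 0.216418, 0.164179, 0.067164, 0.119403, 0.291045, 0.089552 (working shown to 6 dp, full precision carried).
Each pᵢ ln pᵢ term: 0.052239×(-2.951930)=-0.154205, 0.216418×(-1.530544)=-0.331237, 0.164179×(-1.806797)=-0.296638, 0.067164×(-2.700615)=-0.181385, 0.119403×(-2.125251)=-0.253761, 0.291045×(-1.234278)=-0.359230, 0.089552×(-2.412933)=-0.216084.
Sum = -1.792540, so H' = 1.7925.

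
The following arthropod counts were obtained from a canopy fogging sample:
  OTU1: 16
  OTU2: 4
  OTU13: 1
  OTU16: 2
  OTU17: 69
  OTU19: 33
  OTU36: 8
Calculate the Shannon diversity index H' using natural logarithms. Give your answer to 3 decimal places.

Total N = 16+4+1+2+69+33+8 = 133, so the proportions are 0.1203, 0.03008, 0.00752, 0.01504, 0.5188, 0.24812, 0.06015 (working shown to 5 dp, full precision carried).
Each pᵢ ln pᵢ term: 0.1203×(-2.11776)=-0.25477, 0.03008×(-3.50405)=-0.10539, 0.00752×(-4.89035)=-0.03677, 0.01504×(-4.19720)=-0.06312, 0.5188×(-0.65624)=-0.34046, 0.24812×(-1.39384)=-0.34584, 0.06015×(-2.81091)=-0.16908.
Sum = -1.31541, so H' = 1.315.

1.315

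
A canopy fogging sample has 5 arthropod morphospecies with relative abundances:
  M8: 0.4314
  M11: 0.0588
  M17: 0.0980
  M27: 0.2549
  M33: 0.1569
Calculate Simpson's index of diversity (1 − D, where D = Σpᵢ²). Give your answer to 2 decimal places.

D = 0.4314² + 0.0588² + 0.098² + 0.2549² + 0.1569² = 0.1861 + 0.0035 + 0.0096 + 0.0650 + 0.0246 = 0.2888 (working shown to 4 dp, full precision carried).
So 1 − D = 0.7112, i.e. 0.71 to 2 decimal places.

0.71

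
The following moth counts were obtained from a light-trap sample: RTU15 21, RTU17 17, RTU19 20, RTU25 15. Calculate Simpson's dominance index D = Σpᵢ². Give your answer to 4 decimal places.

0.2543

Total N = 21+17+20+15 = 73, so the proportions are 0.287671, 0.232877, 0.273973, 0.205479 (working shown to 6 dp, full precision carried).
D = 0.287671² + 0.232877² + 0.273973² + 0.205479² = 0.082755 + 0.054232 + 0.075061 + 0.042222 = 0.254269.
To 4 decimal places, D = 0.2543.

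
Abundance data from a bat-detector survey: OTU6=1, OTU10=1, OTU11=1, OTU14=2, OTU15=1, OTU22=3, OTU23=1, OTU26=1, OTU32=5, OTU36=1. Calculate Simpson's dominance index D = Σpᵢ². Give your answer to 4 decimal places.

0.1557

Total N = 1+1+1+2+1+3+1+1+5+1 = 17, so the proportions are 0.058824, 0.058824, 0.058824, 0.117647, 0.058824, 0.176471, 0.058824, 0.058824, 0.294118, 0.058824 (working shown to 6 dp, full precision carried).
D = 0.058824² + 0.058824² + 0.058824² + 0.117647² + 0.058824² + 0.176471² + 0.058824² + 0.058824² + 0.294118² + 0.058824² = 0.003460 + 0.003460 + 0.003460 + 0.013841 + 0.003460 + 0.031142 + 0.003460 + 0.003460 + 0.086505 + 0.003460 = 0.155709.
To 4 decimal places, D = 0.1557.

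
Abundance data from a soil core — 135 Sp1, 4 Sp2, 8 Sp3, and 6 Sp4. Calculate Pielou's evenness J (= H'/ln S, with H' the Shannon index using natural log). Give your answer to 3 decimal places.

0.351

Total N = 135+4+8+6 = 153, so the proportions are 0.88235, 0.02614, 0.05229, 0.03922 (working shown to 5 dp, full precision carried).
H' = −Σ pᵢ ln pᵢ = −((-0.11044) + (-0.09527) + (-0.15430) + (-0.12701)) = 0.48702.
With S = 4 species, ln S = 1.38629, so J = 0.48702/1.38629 = 0.35131, i.e. 0.351 to 3 decimal places.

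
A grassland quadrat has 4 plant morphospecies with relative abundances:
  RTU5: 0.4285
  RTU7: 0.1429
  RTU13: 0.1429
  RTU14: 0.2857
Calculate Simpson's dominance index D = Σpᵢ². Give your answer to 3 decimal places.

D = 0.4285² + 0.1429² + 0.1429² + 0.2857² = 0.18361 + 0.02042 + 0.02042 + 0.08162 = 0.30608 (working shown to 5 dp, full precision carried).
To 3 decimal places, D = 0.306.

0.306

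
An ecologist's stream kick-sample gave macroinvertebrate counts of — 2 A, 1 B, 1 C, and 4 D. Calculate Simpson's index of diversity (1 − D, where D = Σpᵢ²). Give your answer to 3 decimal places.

Total N = 2+1+1+4 = 8, so the proportions are 0.25, 0.125, 0.125, 0.5 (working shown to 5 dp, full precision carried).
D = 0.25² + 0.125² + 0.125² + 0.5² = 0.06250 + 0.01562 + 0.01562 + 0.25000 = 0.34375.
So 1 − D = 0.65625, i.e. 0.656 to 3 decimal places.

0.656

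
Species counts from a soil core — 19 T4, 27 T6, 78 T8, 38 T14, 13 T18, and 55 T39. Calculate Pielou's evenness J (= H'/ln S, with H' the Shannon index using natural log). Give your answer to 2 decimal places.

Total N = 19+27+78+38+13+55 = 230, so the proportions are 0.0826, 0.1174, 0.3391, 0.1652, 0.0565, 0.2391 (working shown to 4 dp, full precision carried).
H' = −Σ pᵢ ln pᵢ = −((-0.2060) + (-0.2515) + (-0.3667) + (-0.2975) + (-0.1624) + (-0.3421)) = 1.6262.
With S = 6 species, ln S = 1.7918, so J = 1.6262/1.7918 = 0.9076, i.e. 0.91 to 2 decimal places.

0.91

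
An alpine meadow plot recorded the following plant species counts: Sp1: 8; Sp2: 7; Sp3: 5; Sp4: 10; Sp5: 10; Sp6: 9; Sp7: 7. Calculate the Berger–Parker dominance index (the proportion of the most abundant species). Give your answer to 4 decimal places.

0.1786

Total N = 8+7+5+10+10+9+7 = 56, so the proportions are 0.142857, 0.125, 0.089286, 0.178571, 0.178571, 0.160714, 0.125 (working shown to 6 dp, full precision carried).
The largest proportion is 0.178571, i.e. d = 0.1786 to 4 decimal places.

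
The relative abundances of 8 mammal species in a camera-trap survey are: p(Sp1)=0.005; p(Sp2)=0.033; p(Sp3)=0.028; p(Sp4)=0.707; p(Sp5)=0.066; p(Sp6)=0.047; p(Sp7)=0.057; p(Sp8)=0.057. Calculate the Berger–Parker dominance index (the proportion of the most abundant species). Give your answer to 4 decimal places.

0.7070

The largest proportion is 0.707, i.e. d = 0.7070 to 4 decimal places.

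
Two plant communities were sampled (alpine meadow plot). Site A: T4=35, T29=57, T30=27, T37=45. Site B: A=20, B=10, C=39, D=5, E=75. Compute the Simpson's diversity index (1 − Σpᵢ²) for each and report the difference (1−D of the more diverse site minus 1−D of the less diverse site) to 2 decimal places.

Site A: N=164, proportions 0.2134, 0.3476, 0.1646, 0.2744, giving 1−D = 0.7313 (working shown to 4 dp, full precision carried).
Site B: N=149, proportions 0.1342, 0.0671, 0.2617, 0.0336, 0.5034, giving 1−D = 0.6545.
Difference = |0.7313 − 0.6545| = 0.0768, i.e. 0.08 to 2 decimal places.

0.08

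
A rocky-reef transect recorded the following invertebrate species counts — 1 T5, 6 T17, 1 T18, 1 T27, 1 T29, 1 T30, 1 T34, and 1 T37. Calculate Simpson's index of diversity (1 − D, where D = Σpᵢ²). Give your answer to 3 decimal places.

0.746

Total N = 1+6+1+1+1+1+1+1 = 13, so the proportions are 0.07692, 0.46154, 0.07692, 0.07692, 0.07692, 0.07692, 0.07692, 0.07692 (working shown to 5 dp, full precision carried).
D = 0.07692² + 0.46154² + 0.07692² + 0.07692² + 0.07692² + 0.07692² + 0.07692² + 0.07692² = 0.00592 + 0.21302 + 0.00592 + 0.00592 + 0.00592 + 0.00592 + 0.00592 + 0.00592 = 0.25444.
So 1 − D = 0.74556, i.e. 0.746 to 3 decimal places.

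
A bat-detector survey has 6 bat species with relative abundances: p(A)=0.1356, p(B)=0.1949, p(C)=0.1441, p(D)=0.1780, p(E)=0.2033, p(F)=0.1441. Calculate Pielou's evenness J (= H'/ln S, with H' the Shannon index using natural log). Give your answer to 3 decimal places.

0.993

H' = −Σ pᵢ ln pᵢ = −((-0.27094) + (-0.31871) + (-0.27916) + (-0.30722) + (-0.32387) + (-0.27916)) = 1.77906 (working shown to 5 dp, full precision carried).
With S = 6 species, ln S = 1.79176, so J = 1.77906/1.79176 = 0.99291, i.e. 0.993 to 3 decimal places.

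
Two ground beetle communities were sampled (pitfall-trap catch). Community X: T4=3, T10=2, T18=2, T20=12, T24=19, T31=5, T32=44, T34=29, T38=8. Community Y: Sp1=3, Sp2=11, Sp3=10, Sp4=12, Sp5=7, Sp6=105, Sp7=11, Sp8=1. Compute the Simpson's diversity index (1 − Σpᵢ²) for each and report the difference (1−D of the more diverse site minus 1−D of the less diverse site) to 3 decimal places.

Community X: N=124, proportions 0.02419, 0.01613, 0.01613, 0.09677, 0.15323, 0.04032, 0.35484, 0.23387, 0.06452, giving 1−D = 0.77966 (working shown to 5 dp, full precision carried).
Community Y: N=160, proportions 0.01875, 0.06875, 0.0625, 0.075, 0.04375, 0.65625, 0.06875, 0.00625, giving 1−D = 0.54805.
Difference = |0.77966 − 0.54805| = 0.23161, i.e. 0.232 to 3 decimal places.

0.232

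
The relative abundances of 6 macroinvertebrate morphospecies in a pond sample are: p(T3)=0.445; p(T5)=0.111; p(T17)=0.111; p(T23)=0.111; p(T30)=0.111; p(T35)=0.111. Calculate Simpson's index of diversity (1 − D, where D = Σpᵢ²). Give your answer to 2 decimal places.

D = 0.445² + 0.111² + 0.111² + 0.111² + 0.111² + 0.111² = 0.1980 + 0.0123 + 0.0123 + 0.0123 + 0.0123 + 0.0123 = 0.2596 (working shown to 4 dp, full precision carried).
So 1 − D = 0.7404, i.e. 0.74 to 2 decimal places.

0.74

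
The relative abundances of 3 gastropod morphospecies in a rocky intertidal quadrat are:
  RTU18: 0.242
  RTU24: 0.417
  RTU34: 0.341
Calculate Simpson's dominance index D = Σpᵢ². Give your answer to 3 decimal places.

D = 0.242² + 0.417² + 0.341² = 0.05856 + 0.17389 + 0.11628 = 0.34873 (working shown to 5 dp, full precision carried).
To 3 decimal places, D = 0.349.

0.349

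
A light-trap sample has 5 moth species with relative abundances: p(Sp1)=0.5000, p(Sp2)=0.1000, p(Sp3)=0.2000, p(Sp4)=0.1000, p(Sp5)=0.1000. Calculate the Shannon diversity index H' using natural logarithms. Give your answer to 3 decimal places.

1.359

Each pᵢ ln pᵢ term (working shown to 5 dp, full precision carried): 0.5×(-0.69315)=-0.34657, 0.1×(-2.30259)=-0.23026, 0.2×(-1.60944)=-0.32189, 0.1×(-2.30259)=-0.23026, 0.1×(-2.30259)=-0.23026.
Sum = -1.35924, so H' = 1.359.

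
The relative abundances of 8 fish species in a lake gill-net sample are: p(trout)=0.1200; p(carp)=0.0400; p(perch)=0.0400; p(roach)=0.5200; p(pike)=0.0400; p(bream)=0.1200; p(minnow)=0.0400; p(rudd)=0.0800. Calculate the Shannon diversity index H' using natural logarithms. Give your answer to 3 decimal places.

Each pᵢ ln pᵢ term (working shown to 5 dp, full precision carried): 0.12×(-2.12026)=-0.25443, 0.04×(-3.21888)=-0.12876, 0.04×(-3.21888)=-0.12876, 0.52×(-0.65393)=-0.34004, 0.04×(-3.21888)=-0.12876, 0.12×(-2.12026)=-0.25443, 0.04×(-3.21888)=-0.12876, 0.08×(-2.52573)=-0.20206.
Sum = -1.56598, so H' = 1.566.

1.566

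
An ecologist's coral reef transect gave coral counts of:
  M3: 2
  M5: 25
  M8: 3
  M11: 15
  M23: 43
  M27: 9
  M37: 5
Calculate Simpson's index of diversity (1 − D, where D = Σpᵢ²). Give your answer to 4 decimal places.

Total N = 2+25+3+15+43+9+5 = 102, so the proportions are 0.019608, 0.245098, 0.029412, 0.147059, 0.421569, 0.088235, 0.04902 (working shown to 6 dp, full precision carried).
D = 0.019608² + 0.245098² + 0.029412² + 0.147059² + 0.421569² + 0.088235² + 0.04902² = 0.000384 + 0.060073 + 0.000865 + 0.021626 + 0.177720 + 0.007785 + 0.002403 = 0.270857.
So 1 − D = 0.729143, i.e. 0.7291 to 4 decimal places.

0.7291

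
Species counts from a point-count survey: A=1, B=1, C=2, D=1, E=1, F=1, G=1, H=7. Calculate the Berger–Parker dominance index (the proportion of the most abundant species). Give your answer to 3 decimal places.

0.467

Total N = 1+1+2+1+1+1+1+7 = 15, so the proportions are 0.06667, 0.06667, 0.13333, 0.06667, 0.06667, 0.06667, 0.06667, 0.46667 (working shown to 5 dp, full precision carried).
The largest proportion is 0.46667, i.e. d = 0.467 to 3 decimal places.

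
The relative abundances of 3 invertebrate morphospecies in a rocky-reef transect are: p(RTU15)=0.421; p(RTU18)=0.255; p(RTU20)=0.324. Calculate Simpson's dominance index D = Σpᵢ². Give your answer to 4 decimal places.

0.3472

D = 0.421² + 0.255² + 0.324² = 0.177241 + 0.065025 + 0.104976 = 0.347242 (working shown to 6 dp, full precision carried).
To 4 decimal places, D = 0.3472.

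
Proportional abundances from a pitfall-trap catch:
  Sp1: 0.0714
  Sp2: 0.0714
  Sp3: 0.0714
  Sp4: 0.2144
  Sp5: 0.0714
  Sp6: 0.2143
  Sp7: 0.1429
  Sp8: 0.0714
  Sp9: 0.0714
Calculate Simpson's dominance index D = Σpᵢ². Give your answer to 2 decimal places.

0.14

D = 0.0714² + 0.0714² + 0.0714² + 0.2144² + 0.0714² + 0.2143² + 0.1429² + 0.0714² + 0.0714² = 0.0051 + 0.0051 + 0.0051 + 0.0460 + 0.0051 + 0.0459 + 0.0204 + 0.0051 + 0.0051 = 0.1429 (working shown to 4 dp, full precision carried).
To 2 decimal places, D = 0.14.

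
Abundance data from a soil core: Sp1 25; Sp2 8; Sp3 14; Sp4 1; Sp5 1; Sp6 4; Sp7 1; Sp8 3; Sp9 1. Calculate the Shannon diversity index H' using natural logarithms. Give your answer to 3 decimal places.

1.597

Total N = 25+8+14+1+1+4+1+3+1 = 58, so the proportions are 0.43103, 0.13793, 0.24138, 0.01724, 0.01724, 0.06897, 0.01724, 0.05172, 0.01724 (working shown to 5 dp, full precision carried).
Each pᵢ ln pᵢ term: 0.43103×(-0.84157)=-0.36274, 0.13793×(-1.98100)=-0.27324, 0.24138×(-1.42139)=-0.34309, 0.01724×(-4.06044)=-0.07001, 0.01724×(-4.06044)=-0.07001, 0.06897×(-2.67415)=-0.18442, 0.01724×(-4.06044)=-0.07001, 0.05172×(-2.96183)=-0.15320, 0.01724×(-4.06044)=-0.07001.
Sum = -1.59673, so H' = 1.597.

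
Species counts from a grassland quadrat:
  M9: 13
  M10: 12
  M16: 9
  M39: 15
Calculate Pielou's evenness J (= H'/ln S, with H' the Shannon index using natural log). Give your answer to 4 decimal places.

0.9884

Total N = 13+12+9+15 = 49, so the proportions are 0.265306, 0.244898, 0.183673, 0.306122 (working shown to 6 dp, full precision carried).
H' = −Σ pᵢ ln pᵢ = −((-0.352027) + (-0.344550) + (-0.311252) + (-0.362379)) = 1.370208.
With S = 4 species, ln S = 1.386294, so J = 1.370208/1.386294 = 0.988396, i.e. 0.9884 to 4 decimal places.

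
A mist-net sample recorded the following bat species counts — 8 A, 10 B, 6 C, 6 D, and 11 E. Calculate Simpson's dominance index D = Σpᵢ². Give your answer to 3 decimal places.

Total N = 8+10+6+6+11 = 41, so the proportions are 0.19512, 0.2439, 0.14634, 0.14634, 0.26829 (working shown to 5 dp, full precision carried).
D = 0.19512² + 0.2439² + 0.14634² + 0.14634² + 0.26829² = 0.03807 + 0.05949 + 0.02142 + 0.02142 + 0.07198 = 0.21237.
To 3 decimal places, D = 0.212.

0.212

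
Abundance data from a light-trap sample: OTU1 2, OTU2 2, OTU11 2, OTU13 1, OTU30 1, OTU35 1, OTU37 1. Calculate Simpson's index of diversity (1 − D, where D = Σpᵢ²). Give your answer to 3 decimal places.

0.840

Total N = 2+2+2+1+1+1+1 = 10, so the proportions are 0.2, 0.2, 0.2, 0.1, 0.1, 0.1, 0.1 (working shown to 5 dp, full precision carried).
D = 0.2² + 0.2² + 0.2² + 0.1² + 0.1² + 0.1² + 0.1² = 0.04000 + 0.04000 + 0.04000 + 0.01000 + 0.01000 + 0.01000 + 0.01000 = 0.16000.
So 1 − D = 0.84000, i.e. 0.840 to 3 decimal places.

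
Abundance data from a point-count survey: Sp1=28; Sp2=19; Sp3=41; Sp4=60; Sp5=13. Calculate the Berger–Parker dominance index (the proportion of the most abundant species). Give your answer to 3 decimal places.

Total N = 28+19+41+60+13 = 161, so the proportions are 0.17391, 0.11801, 0.25466, 0.37267, 0.08075 (working shown to 5 dp, full precision carried).
The largest proportion is 0.37267, i.e. d = 0.373 to 3 decimal places.

0.373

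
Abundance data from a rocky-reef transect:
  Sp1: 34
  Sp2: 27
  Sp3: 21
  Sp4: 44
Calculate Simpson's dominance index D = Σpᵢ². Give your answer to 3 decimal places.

Total N = 34+27+21+44 = 126, so the proportions are 0.26984, 0.21429, 0.16667, 0.34921 (working shown to 5 dp, full precision carried).
D = 0.26984² + 0.21429² + 0.16667² + 0.34921² = 0.07281 + 0.04592 + 0.02778 + 0.12195 = 0.26846.
To 3 decimal places, D = 0.268.

0.268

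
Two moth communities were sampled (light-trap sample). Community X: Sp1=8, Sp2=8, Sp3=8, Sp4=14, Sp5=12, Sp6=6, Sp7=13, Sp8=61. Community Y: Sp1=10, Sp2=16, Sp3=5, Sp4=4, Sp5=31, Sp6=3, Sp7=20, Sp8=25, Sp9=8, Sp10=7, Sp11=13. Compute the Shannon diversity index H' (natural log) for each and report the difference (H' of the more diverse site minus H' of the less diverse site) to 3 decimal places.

Community X: N=130, proportions 0.0615385, 0.0615385, 0.0615385, 0.1076923, 0.0923077, 0.0461538, 0.1, 0.4692308, giving H' = 1.7019153 (working shown to 7 dp, full precision carried).
Community Y: N=142, proportions 0.0704225, 0.1126761, 0.0352113, 0.028169, 0.2183099, 0.0211268, 0.1408451, 0.1760563, 0.056338, 0.0492958, 0.0915493, giving H' = 2.1761308.
Difference = |1.7019153 − 2.1761308| = 0.4742155, i.e. 0.474 to 3 decimal places.

0.474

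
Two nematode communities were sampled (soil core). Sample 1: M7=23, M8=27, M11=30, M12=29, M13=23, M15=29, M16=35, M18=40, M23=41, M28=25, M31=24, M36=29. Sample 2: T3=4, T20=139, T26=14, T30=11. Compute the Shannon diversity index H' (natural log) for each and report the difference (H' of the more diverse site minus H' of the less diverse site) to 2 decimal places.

Sample 1: N=355, proportions 0.0648, 0.0761, 0.0845, 0.0817, 0.0648, 0.0817, 0.0986, 0.1127, 0.1155, 0.0704, 0.0676, 0.0817, giving H' = 2.4659 (working shown to 4 dp, full precision carried).
Sample 2: N=168, proportions 0.0238, 0.8274, 0.0833, 0.0655, giving H' = 0.6313.
Difference = |2.4659 − 0.6313| = 1.8346, i.e. 1.83 to 2 decimal places.

1.83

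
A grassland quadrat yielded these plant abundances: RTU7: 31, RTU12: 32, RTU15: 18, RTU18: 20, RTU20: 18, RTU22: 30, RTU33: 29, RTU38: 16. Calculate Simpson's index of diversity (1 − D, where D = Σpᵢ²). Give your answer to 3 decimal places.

Total N = 31+32+18+20+18+30+29+16 = 194, so the proportions are 0.15979, 0.16495, 0.09278, 0.10309, 0.09278, 0.15464, 0.14948, 0.08247 (working shown to 5 dp, full precision carried).
D = 0.15979² + 0.16495² + 0.09278² + 0.10309² + 0.09278² + 0.15464² + 0.14948² + 0.08247² = 0.02553 + 0.02721 + 0.00861 + 0.01063 + 0.00861 + 0.02391 + 0.02235 + 0.00680 = 0.13365.
So 1 − D = 0.86635, i.e. 0.866 to 3 decimal places.

0.866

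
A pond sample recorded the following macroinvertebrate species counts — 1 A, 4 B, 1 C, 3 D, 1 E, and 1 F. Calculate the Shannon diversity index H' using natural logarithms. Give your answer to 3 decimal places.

1.594

Total N = 1+4+1+3+1+1 = 11, so the proportions are 0.09091, 0.36364, 0.09091, 0.27273, 0.09091, 0.09091 (working shown to 5 dp, full precision carried).
Each pᵢ ln pᵢ term: 0.09091×(-2.39790)=-0.21799, 0.36364×(-1.01160)=-0.36785, 0.09091×(-2.39790)=-0.21799, 0.27273×(-1.29928)=-0.35435, 0.09091×(-2.39790)=-0.21799, 0.09091×(-2.39790)=-0.21799.
Sum = -1.59417, so H' = 1.594.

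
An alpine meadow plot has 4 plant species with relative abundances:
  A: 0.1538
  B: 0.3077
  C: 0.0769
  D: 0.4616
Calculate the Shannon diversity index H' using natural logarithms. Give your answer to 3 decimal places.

1.205

Each pᵢ ln pᵢ term (working shown to 5 dp, full precision carried): 0.1538×(-1.87210)=-0.28793, 0.3077×(-1.17863)=-0.36266, 0.0769×(-2.56525)=-0.19727, 0.4616×(-0.77306)=-0.35684.
Sum = -1.20470, so H' = 1.205.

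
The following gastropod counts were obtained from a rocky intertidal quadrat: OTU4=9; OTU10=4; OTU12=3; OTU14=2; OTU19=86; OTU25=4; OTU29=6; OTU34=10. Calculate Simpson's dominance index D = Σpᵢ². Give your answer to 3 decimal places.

0.498

Total N = 9+4+3+2+86+4+6+10 = 124, so the proportions are 0.07258, 0.03226, 0.02419, 0.01613, 0.69355, 0.03226, 0.04839, 0.08065 (working shown to 5 dp, full precision carried).
D = 0.07258² + 0.03226² + 0.02419² + 0.01613² + 0.69355² + 0.03226² + 0.04839² + 0.08065² = 0.00527 + 0.00104 + 0.00059 + 0.00026 + 0.48101 + 0.00104 + 0.00234 + 0.00650 = 0.49805.
To 3 decimal places, D = 0.498.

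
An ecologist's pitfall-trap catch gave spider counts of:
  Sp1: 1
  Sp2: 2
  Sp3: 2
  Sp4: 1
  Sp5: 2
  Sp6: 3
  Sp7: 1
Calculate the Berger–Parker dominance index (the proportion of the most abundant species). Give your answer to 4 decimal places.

Total N = 1+2+2+1+2+3+1 = 12, so the proportions are 0.083333, 0.166667, 0.166667, 0.083333, 0.166667, 0.25, 0.083333 (working shown to 6 dp, full precision carried).
The largest proportion is 0.25, i.e. d = 0.2500 to 4 decimal places.

0.2500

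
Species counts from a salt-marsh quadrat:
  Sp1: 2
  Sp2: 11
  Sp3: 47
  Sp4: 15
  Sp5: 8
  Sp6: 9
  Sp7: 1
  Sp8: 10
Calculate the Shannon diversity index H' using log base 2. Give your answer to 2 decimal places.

Total N = 2+11+47+15+8+9+1+10 = 103, so the proportions are 0.0194, 0.1068, 0.4563, 0.1456, 0.0777, 0.0874, 0.0097, 0.0971 (working shown to 4 dp, full precision carried).
Each pᵢ log₂ pᵢ term: 0.0194×(-5.6865)=-0.1104, 0.1068×(-3.2271)=-0.3446, 0.4563×(-1.1319)=-0.5165, 0.1456×(-2.7796)=-0.4048, 0.0777×(-3.6865)=-0.2863, 0.0874×(-3.5166)=-0.3073, 0.0097×(-6.6865)=-0.0649, 0.0971×(-3.3646)=-0.3267.
Sum = -2.3615, so H' = 2.36.

2.36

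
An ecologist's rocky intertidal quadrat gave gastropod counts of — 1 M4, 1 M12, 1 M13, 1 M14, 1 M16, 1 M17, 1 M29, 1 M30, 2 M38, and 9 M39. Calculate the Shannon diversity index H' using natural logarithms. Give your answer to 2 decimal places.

1.83

Total N = 1+1+1+1+1+1+1+1+2+9 = 19, so the proportions are 0.0526, 0.0526, 0.0526, 0.0526, 0.0526, 0.0526, 0.0526, 0.0526, 0.1053, 0.4737 (working shown to 4 dp, full precision carried).
Each pᵢ ln pᵢ term: 0.0526×(-2.9444)=-0.1550, 0.0526×(-2.9444)=-0.1550, 0.0526×(-2.9444)=-0.1550, 0.0526×(-2.9444)=-0.1550, 0.0526×(-2.9444)=-0.1550, 0.0526×(-2.9444)=-0.1550, 0.0526×(-2.9444)=-0.1550, 0.0526×(-2.9444)=-0.1550, 0.1053×(-2.2513)=-0.2370, 0.4737×(-0.7472)=-0.3539.
Sum = -1.8307, so H' = 1.83.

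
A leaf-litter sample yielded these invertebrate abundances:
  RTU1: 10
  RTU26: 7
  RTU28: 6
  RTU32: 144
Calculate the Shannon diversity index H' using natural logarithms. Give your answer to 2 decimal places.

0.55

Total N = 10+7+6+144 = 167, so the proportions are 0.0599, 0.0419, 0.0359, 0.8623 (working shown to 4 dp, full precision carried).
Each pᵢ ln pᵢ term: 0.0599×(-2.8154)=-0.1686, 0.0419×(-3.1721)=-0.1330, 0.0359×(-3.3262)=-0.1195, 0.8623×(-0.1482)=-0.1278.
Sum = -0.5488, so H' = 0.55.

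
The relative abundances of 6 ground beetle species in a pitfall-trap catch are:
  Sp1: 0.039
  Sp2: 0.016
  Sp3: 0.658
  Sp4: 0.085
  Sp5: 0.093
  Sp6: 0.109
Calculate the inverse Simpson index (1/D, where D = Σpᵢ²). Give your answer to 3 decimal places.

D = 0.039² + 0.016² + 0.658² + 0.085² + 0.093² + 0.109² = 0.001521 + 0.000256 + 0.432964 + 0.007225 + 0.008649 + 0.011881 = 0.462496 (working shown to 6 dp, full precision carried).
So 1/D = 2.16218, i.e. 2.162 to 3 decimal places.

2.162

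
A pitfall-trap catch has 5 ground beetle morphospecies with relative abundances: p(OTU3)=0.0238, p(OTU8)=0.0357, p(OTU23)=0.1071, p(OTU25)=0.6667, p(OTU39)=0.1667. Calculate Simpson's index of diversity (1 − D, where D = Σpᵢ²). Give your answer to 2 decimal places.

D = 0.0238² + 0.0357² + 0.1071² + 0.6667² + 0.1667² = 0.0006 + 0.0013 + 0.0115 + 0.4445 + 0.0278 = 0.4856 (working shown to 4 dp, full precision carried).
So 1 − D = 0.5144, i.e. 0.51 to 2 decimal places.

0.51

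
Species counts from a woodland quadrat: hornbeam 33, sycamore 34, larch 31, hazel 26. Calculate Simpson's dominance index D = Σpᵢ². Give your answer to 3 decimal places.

0.252

Total N = 33+34+31+26 = 124, so the proportions are 0.26613, 0.27419, 0.25, 0.20968 (working shown to 5 dp, full precision carried).
D = 0.26613² + 0.27419² + 0.25² + 0.20968² = 0.07082 + 0.07518 + 0.06250 + 0.04396 = 0.25247.
To 3 decimal places, D = 0.252.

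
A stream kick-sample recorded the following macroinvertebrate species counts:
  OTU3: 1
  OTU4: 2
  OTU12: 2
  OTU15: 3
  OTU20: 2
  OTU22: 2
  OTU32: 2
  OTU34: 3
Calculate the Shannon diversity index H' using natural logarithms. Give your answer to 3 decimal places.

2.038

Total N = 1+2+2+3+2+2+2+3 = 17, so the proportions are 0.05882, 0.11765, 0.11765, 0.17647, 0.11765, 0.11765, 0.11765, 0.17647 (working shown to 5 dp, full precision carried).
Each pᵢ ln pᵢ term: 0.05882×(-2.83321)=-0.16666, 0.11765×(-2.14007)=-0.25177, 0.11765×(-2.14007)=-0.25177, 0.17647×(-1.73460)=-0.30611, 0.11765×(-2.14007)=-0.25177, 0.11765×(-2.14007)=-0.25177, 0.11765×(-2.14007)=-0.25177, 0.17647×(-1.73460)=-0.30611.
Sum = -2.03773, so H' = 2.038.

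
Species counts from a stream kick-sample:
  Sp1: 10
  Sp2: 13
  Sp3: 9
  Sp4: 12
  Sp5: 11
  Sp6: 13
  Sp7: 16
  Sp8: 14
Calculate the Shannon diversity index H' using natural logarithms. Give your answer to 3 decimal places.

Total N = 10+13+9+12+11+13+16+14 = 98, so the proportions are 0.10204, 0.13265, 0.09184, 0.12245, 0.11224, 0.13265, 0.16327, 0.14286 (working shown to 5 dp, full precision carried).
Each pᵢ ln pᵢ term: 0.10204×(-2.28238)=-0.23290, 0.13265×(-2.02002)=-0.26796, 0.09184×(-2.38774)=-0.21928, 0.12245×(-2.10006)=-0.25715, 0.11224×(-2.18707)=-0.24549, 0.13265×(-2.02002)=-0.26796, 0.16327×(-1.81238)=-0.29590, 0.14286×(-1.94591)=-0.27799.
Sum = -2.06463, so H' = 2.065.

2.065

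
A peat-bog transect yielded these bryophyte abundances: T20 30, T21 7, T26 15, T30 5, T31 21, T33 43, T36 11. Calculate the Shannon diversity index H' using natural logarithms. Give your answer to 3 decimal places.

1.728

Total N = 30+7+15+5+21+43+11 = 132, so the proportions are 0.22727, 0.05303, 0.11364, 0.03788, 0.15909, 0.32576, 0.08333 (working shown to 5 dp, full precision carried).
Each pᵢ ln pᵢ term: 0.22727×(-1.48160)=-0.33673, 0.05303×(-2.93689)=-0.15574, 0.11364×(-2.17475)=-0.24713, 0.03788×(-3.27336)=-0.12399, 0.15909×(-1.83828)=-0.29245, 0.32576×(-1.12160)=-0.36537, 0.08333×(-2.48491)=-0.20708.
Sum = -1.72849, so H' = 1.728.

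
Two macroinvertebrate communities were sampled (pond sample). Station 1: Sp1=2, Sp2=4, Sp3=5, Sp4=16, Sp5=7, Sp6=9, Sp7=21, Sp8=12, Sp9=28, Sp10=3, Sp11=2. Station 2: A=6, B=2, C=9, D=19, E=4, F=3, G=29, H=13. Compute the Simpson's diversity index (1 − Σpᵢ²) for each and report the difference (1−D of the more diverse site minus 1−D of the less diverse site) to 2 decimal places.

0.06

Station 1: N=109, proportions 0.0183, 0.0367, 0.0459, 0.1468, 0.0642, 0.0826, 0.1927, 0.1101, 0.2569, 0.0275, 0.0183, giving 1−D = 0.8474 (working shown to 4 dp, full precision carried).
Station 2: N=85, proportions 0.0706, 0.0235, 0.1059, 0.2235, 0.0471, 0.0353, 0.3412, 0.1529, giving 1−D = 0.7900.
Difference = |0.8474 − 0.7900| = 0.0574, i.e. 0.06 to 2 decimal places.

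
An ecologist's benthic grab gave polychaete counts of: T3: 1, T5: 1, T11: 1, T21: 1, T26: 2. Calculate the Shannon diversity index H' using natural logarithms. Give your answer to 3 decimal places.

1.561

Total N = 1+1+1+1+2 = 6, so the proportions are 0.16667, 0.16667, 0.16667, 0.16667, 0.33333 (working shown to 5 dp, full precision carried).
Each pᵢ ln pᵢ term: 0.16667×(-1.79176)=-0.29863, 0.16667×(-1.79176)=-0.29863, 0.16667×(-1.79176)=-0.29863, 0.16667×(-1.79176)=-0.29863, 0.33333×(-1.09861)=-0.36620.
Sum = -1.56071, so H' = 1.561.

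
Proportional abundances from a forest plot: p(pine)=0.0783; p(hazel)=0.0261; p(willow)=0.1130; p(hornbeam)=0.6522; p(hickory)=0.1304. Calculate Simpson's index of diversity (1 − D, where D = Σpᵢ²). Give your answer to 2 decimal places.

D = 0.0783² + 0.0261² + 0.113² + 0.6522² + 0.1304² = 0.0061 + 0.0007 + 0.0128 + 0.4254 + 0.0170 = 0.4620 (working shown to 4 dp, full precision carried).
So 1 − D = 0.5380, i.e. 0.54 to 2 decimal places.

0.54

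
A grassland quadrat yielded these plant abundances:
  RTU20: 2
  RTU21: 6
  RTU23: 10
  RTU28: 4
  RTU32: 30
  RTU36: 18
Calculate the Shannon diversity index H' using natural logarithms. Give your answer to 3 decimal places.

1.466

Total N = 2+6+10+4+30+18 = 70, so the proportions are 0.02857, 0.08571, 0.14286, 0.05714, 0.42857, 0.25714 (working shown to 5 dp, full precision carried).
Each pᵢ ln pᵢ term: 0.02857×(-3.55535)=-0.10158, 0.08571×(-2.45674)=-0.21058, 0.14286×(-1.94591)=-0.27799, 0.05714×(-2.86220)=-0.16355, 0.42857×(-0.84730)=-0.36313, 0.25714×(-1.35812)=-0.34923.
Sum = -1.46606, so H' = 1.466.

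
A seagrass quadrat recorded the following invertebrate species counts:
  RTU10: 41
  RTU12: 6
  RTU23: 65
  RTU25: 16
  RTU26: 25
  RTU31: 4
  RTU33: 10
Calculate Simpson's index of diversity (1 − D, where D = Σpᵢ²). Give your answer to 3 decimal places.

0.751

Total N = 41+6+65+16+25+4+10 = 167, so the proportions are 0.24551, 0.03593, 0.38922, 0.09581, 0.1497, 0.02395, 0.05988 (working shown to 5 dp, full precision carried).
D = 0.24551² + 0.03593² + 0.38922² + 0.09581² + 0.1497² + 0.02395² + 0.05988² = 0.06027 + 0.00129 + 0.15149 + 0.00918 + 0.02241 + 0.00057 + 0.00359 = 0.24881.
So 1 − D = 0.75119, i.e. 0.751 to 3 decimal places.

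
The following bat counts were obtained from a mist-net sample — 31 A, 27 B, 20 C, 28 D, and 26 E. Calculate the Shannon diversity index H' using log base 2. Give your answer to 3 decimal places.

Total N = 31+27+20+28+26 = 132, so the proportions are 0.23485, 0.20455, 0.15152, 0.21212, 0.19697 (working shown to 5 dp, full precision carried).
Each pᵢ log₂ pᵢ term: 0.23485×(-2.09020)=-0.49088, 0.20455×(-2.28951)=-0.46831, 0.15152×(-2.72247)=-0.41249, 0.21212×(-2.23704)=-0.47452, 0.19697×(-2.34395)=-0.46169.
Sum = -2.30789, so H' = 2.308.

2.308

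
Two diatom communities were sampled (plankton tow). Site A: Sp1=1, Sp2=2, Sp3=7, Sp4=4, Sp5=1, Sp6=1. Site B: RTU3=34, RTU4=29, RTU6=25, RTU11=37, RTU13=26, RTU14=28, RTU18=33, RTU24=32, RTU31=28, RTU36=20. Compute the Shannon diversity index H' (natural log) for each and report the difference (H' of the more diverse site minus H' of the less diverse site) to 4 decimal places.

0.8012

Site A: N=16, proportions 0.0625, 0.125, 0.4375, 0.25, 0.0625, 0.0625, giving H' = 1.488036044 (working shown to 9 dp, full precision carried).
Site B: N=292, proportions 0.116438356, 0.099315068, 0.085616438, 0.126712329, 0.089041096, 0.095890411, 0.113013699, 0.109589041, 0.095890411, 0.068493151, giving H' = 2.289285988.
Difference = |1.488036044 − 2.289285988| = 0.801249944, i.e. 0.8012 to 4 decimal places.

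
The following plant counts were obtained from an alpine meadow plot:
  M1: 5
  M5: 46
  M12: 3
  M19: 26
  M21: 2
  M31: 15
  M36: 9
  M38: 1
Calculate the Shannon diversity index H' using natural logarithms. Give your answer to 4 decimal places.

Total N = 5+46+3+26+2+15+9+1 = 107, so the proportions are 0.046729, 0.429907, 0.028037, 0.242991, 0.018692, 0.140187, 0.084112, 0.009346 (working shown to 6 dp, full precision carried).
Each pᵢ ln pᵢ term: 0.046729×(-3.063391)=-0.143149, 0.429907×(-0.844187)=-0.362922, 0.028037×(-3.574217)=-0.100212, 0.242991×(-1.414732)=-0.343767, 0.018692×(-3.979682)=-0.074387, 0.140187×(-1.964779)=-0.275436, 0.084112×(-2.475604)=-0.208228, 0.009346×(-4.672829)=-0.043671.
Sum = -1.551772, so H' = 1.5518.

1.5518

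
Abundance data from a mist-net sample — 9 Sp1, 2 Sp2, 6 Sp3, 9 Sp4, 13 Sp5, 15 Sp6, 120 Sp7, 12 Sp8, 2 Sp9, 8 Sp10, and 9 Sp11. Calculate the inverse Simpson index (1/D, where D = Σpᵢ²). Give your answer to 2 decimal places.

2.75

Total N = 9+2+6+9+13+15+120+12+2+8+9 = 205, so the proportions are 0.0439, 0.00976, 0.02927, 0.0439, 0.06341, 0.07317, 0.58537, 0.05854, 0.00976, 0.03902, 0.0439 (working shown to 5 dp, full precision carried).
D = 0.0439² + 0.00976² + 0.02927² + 0.0439² + 0.06341² + 0.07317² + 0.58537² + 0.05854² + 0.00976² + 0.03902² + 0.0439² = 0.00193 + 0.00010 + 0.00086 + 0.00193 + 0.00402 + 0.00535 + 0.34265 + 0.00343 + 0.00010 + 0.00152 + 0.00193 = 0.36381.
So 1/D = 2.7487, i.e. 2.75 to 2 decimal places.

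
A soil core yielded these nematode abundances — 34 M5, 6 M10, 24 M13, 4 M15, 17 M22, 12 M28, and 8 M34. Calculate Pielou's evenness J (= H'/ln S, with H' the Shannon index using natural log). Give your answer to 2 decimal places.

Total N = 34+6+24+4+17+12+8 = 105, so the proportions are 0.3238, 0.0571, 0.2286, 0.0381, 0.1619, 0.1143, 0.0762 (working shown to 4 dp, full precision carried).
H' = −Σ pᵢ ln pᵢ = −((-0.3651) + (-0.1636) + (-0.3374) + (-0.1245) + (-0.2948) + (-0.2479) + (-0.1962)) = 1.7293.
With S = 7 species, ln S = 1.9459, so J = 1.7293/1.9459 = 0.8887, i.e. 0.89 to 2 decimal places.

0.89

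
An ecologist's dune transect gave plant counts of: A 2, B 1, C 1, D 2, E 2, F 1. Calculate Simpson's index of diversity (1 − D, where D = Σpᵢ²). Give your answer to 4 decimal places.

Total N = 2+1+1+2+2+1 = 9, so the proportions are 0.222222, 0.111111, 0.111111, 0.222222, 0.222222, 0.111111 (working shown to 6 dp, full precision carried).
D = 0.222222² + 0.111111² + 0.111111² + 0.222222² + 0.222222² + 0.111111² = 0.049383 + 0.012346 + 0.012346 + 0.049383 + 0.049383 + 0.012346 = 0.185185.
So 1 − D = 0.814815, i.e. 0.8148 to 4 decimal places.

0.8148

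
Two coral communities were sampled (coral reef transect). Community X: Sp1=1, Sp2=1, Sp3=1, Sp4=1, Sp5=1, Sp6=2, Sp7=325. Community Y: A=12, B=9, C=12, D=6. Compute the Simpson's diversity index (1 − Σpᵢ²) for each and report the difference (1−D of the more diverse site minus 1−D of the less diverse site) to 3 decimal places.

0.692

Community X: N=332, proportions 0.00301, 0.00301, 0.00301, 0.00301, 0.00301, 0.00602, 0.97892, giving 1−D = 0.04164 (working shown to 5 dp, full precision carried).
Community Y: N=39, proportions 0.30769, 0.23077, 0.30769, 0.15385, giving 1−D = 0.73373.
Difference = |0.04164 − 0.73373| = 0.69209, i.e. 0.692 to 3 decimal places.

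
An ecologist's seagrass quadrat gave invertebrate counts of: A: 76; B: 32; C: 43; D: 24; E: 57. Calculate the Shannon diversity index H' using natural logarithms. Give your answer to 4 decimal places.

1.5308

Total N = 76+32+43+24+57 = 232, so the proportions are 0.327586, 0.137931, 0.185345, 0.103448, 0.24569 (working shown to 6 dp, full precision carried).
Each pᵢ ln pᵢ term: 0.327586×(-1.116004)=-0.365588, 0.137931×(-1.981001)=-0.273242, 0.185345×(-1.685537)=-0.312406, 0.103448×(-2.268684)=-0.234691, 0.24569×(-1.403686)=-0.344871.
Sum = -1.530797, so H' = 1.5308.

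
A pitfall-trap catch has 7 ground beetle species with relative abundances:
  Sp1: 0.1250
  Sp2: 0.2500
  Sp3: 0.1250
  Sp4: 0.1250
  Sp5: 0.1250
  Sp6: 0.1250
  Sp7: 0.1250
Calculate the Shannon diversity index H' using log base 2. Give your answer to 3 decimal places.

2.750

Each pᵢ log₂ pᵢ term (working shown to 5 dp, full precision carried): 0.125×(-3.00000)=-0.37500, 0.25×(-2.00000)=-0.50000, 0.125×(-3.00000)=-0.37500, 0.125×(-3.00000)=-0.37500, 0.125×(-3.00000)=-0.37500, 0.125×(-3.00000)=-0.37500, 0.125×(-3.00000)=-0.37500.
Sum = -2.75000, so H' = 2.750.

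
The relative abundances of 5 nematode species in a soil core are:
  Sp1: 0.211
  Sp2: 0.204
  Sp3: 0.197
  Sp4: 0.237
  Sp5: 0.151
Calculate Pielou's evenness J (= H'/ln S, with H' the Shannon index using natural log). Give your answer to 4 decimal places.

0.9937

H' = −Σ pᵢ ln pᵢ = −((-0.328294) + (-0.324286) + (-0.320037) + (-0.341208) + (-0.285462)) = 1.599286 (working shown to 6 dp, full precision carried).
With S = 5 species, ln S = 1.609438, so J = 1.599286/1.609438 = 0.993692, i.e. 0.9937 to 4 decimal places.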